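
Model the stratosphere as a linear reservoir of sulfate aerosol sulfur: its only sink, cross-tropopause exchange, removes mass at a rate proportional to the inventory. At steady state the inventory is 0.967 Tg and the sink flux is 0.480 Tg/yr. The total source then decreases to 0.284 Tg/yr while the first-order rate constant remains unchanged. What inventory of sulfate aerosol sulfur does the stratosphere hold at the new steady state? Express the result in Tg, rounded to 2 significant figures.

0.57 Tg

Rate constant k = F/M = 0.480 / 0.967 = 0.4964 yr⁻¹.
At the new steady state, source = k·M_new ⇒ M_new = 0.284 / 0.4964 = 0.5721 Tg.
(Equivalently M_new = M × F_new/F_old = 0.967 × 0.284/0.480.)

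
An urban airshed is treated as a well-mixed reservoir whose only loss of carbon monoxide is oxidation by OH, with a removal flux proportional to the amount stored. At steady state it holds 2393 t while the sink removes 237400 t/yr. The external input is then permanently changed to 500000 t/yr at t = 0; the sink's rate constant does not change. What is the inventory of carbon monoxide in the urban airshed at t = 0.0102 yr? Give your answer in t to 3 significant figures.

The sink rate constant is k = F₀/M₀ = 237400/2393 = 99.21 yr⁻¹.
Solving dM/dt = F₁ − kM with M(0) = M₀ gives M(t) = F₁/k + (M₀ − F₁/k)·e^(−kt).
F₁/k = 500000/99.21 = 5040.0 t; kt = 99.21 × 0.0102 = 1.012, e^(−kt) = 0.3635.
M(0.0102) = 5040.0 + (2393 − 5040.0) × 0.3635 = 5040.0 − 962.3 = 4077.8 t.

4080 t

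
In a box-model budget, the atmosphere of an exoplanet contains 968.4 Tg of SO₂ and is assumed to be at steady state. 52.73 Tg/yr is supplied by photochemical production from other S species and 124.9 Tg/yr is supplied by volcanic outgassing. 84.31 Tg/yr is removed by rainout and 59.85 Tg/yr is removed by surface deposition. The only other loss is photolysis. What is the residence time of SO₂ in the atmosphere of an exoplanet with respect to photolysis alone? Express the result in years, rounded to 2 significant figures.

29 yr

At steady state ΣF_in = ΣF_out.
ΣF_in = 52.73 + 124.9 = 177.63 Tg/yr.
Photolysis flux = ΣF_in − (84.31 + 59.85) = 177.63 − 144.2 = 33.47 Tg/yr.
τ = M / F = 968.4 / 33.47 = 28.93 yr.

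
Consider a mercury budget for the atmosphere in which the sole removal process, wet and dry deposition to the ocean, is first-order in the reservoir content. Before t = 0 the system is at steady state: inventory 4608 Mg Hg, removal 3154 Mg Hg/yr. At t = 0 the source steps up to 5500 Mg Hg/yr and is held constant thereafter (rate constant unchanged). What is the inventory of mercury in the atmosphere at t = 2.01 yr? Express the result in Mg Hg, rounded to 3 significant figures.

τ = M₀/F₀ = 4608/3154 = 1.461 yr; rate constant k = 1/τ.
New steady state M_∞ = F₁/k = F₁·τ = 5500 × 1.461 = 8035.5 Mg Hg.
M(t) = M_∞ + (M₀ − M_∞)·e^(−t/τ); t/τ = 2.01/1.461 = 1.376, so e^(−t/τ) = 0.2526.
M(t) = 8035.5 − 3428 × 0.2526 = 7169.6 Mg Hg.

7170 Mg Hg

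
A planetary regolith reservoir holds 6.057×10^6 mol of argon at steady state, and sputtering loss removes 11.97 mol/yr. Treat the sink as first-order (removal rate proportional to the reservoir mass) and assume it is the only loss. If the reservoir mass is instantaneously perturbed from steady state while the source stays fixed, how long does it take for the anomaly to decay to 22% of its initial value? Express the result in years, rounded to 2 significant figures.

For a linear reservoir the anomaly decays as exp(−t/τ) with τ = M/F = 6.057×10^6/11.97 = 506000 yr.
exp(−t/τ) = 0.22 ⇒ t = −τ ln(0.22) = 506000 × 1.514 = 766200 yr.

770000 yr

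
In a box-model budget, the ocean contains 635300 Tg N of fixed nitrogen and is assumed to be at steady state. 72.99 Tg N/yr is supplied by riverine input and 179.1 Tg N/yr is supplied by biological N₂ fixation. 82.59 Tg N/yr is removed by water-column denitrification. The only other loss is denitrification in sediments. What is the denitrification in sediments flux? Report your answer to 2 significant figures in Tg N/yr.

170 Tg N/yr

At steady state ΣF_in = ΣF_out.
ΣF_in = 72.99 + 179.1 = 252.09 Tg N/yr.
Denitrification in sediments flux = ΣF_in − (82.59) = 252.09 − 82.59 = 169.5 Tg N/yr.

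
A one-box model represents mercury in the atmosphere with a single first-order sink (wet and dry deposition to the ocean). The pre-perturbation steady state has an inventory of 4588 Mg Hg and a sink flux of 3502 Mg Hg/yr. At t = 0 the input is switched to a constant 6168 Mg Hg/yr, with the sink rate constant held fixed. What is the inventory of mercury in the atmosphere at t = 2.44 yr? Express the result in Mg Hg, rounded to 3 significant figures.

The sink rate constant is k = F₀/M₀ = 3502/4588 = 0.7633 yr⁻¹.
Solving dM/dt = F₁ − kM with M(0) = M₀ gives M(t) = F₁/k + (M₀ − F₁/k)·e^(−kt).
F₁/k = 6168/0.7633 = 8080.7 Mg Hg; kt = 0.7633 × 2.44 = 1.862, e^(−kt) = 0.1553.
M(2.44) = 8080.7 + (4588 − 8080.7) × 0.1553 = 8080.7 − 542.4 = 7538.3 Mg Hg.

7540 Mg Hg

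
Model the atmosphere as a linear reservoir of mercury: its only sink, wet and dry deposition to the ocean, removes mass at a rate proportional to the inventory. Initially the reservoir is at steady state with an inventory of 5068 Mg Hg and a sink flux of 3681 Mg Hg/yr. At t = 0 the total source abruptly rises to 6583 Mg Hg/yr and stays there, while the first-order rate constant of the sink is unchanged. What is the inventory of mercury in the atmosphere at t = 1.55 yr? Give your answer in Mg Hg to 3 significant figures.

τ = M₀/F₀ = 5068/3681 = 1.377 yr; rate constant k = 1/τ.
New steady state M_∞ = F₁/k = F₁·τ = 6583 × 1.377 = 9063.5 Mg Hg.
M(t) = M_∞ + (M₀ − M_∞)·e^(−t/τ); t/τ = 1.55/1.377 = 1.126, so e^(−t/τ) = 0.3244.
M(t) = 9063.5 − 3995 × 0.3244 = 7767.4 Mg Hg.

7770 Mg Hg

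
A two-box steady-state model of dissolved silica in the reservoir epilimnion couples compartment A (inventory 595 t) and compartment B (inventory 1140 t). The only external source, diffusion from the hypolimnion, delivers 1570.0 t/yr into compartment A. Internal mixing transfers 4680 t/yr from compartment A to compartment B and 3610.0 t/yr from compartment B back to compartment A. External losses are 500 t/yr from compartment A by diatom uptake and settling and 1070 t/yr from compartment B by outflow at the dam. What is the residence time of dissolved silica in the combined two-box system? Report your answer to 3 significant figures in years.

1.11 yr

For the system as a whole, the A↔B exchange is internal and contributes nothing to the throughput; only the external sinks remove mass.
M_total = 595 + 1140 = 1735.0 t.
ΣF_external_out = 500 + 1070 = 1570.0 t/yr.
τ = M_total / ΣF_ext = 1735.0 / 1570.0 = 1.105 yr.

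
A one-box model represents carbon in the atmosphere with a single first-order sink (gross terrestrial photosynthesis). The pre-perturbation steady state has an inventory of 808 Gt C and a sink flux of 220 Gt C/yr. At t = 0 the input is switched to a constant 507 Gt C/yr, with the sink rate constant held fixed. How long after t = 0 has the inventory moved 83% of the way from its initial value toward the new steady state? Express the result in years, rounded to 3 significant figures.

6.51 yr

τ = M₀/F₀ = 808/220 = 3.673 yr.
The remaining gap fraction is e^(−t/τ); 83% covered ⇒ e^(−t/τ) = 0.170.
t = −τ ln(0.170) = 3.673 × 1.772 = 6.508 yr.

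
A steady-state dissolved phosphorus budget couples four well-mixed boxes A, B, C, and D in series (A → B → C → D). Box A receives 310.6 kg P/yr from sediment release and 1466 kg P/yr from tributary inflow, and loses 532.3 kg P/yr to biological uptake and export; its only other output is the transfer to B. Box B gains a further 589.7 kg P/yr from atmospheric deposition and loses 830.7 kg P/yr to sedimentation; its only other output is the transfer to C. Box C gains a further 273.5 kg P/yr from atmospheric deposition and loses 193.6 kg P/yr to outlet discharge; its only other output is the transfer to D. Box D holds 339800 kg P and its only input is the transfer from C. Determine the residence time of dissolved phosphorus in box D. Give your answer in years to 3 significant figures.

Box A: F(A→B) = (310.6 + 1466) − 532.3 = 1244.3 kg P/yr.
Box B: F(B→C) = (1244.3 + 589.7) − 830.7 = 1003.3 kg P/yr.
Box C: F(C→D) = (1003.3 + 273.5) − 193.6 = 1083.2 kg P/yr.
Box D throughput = its input = 1083.2 kg P/yr; τ = 339800 / 1083.2 = 313.7 yr.

314 yr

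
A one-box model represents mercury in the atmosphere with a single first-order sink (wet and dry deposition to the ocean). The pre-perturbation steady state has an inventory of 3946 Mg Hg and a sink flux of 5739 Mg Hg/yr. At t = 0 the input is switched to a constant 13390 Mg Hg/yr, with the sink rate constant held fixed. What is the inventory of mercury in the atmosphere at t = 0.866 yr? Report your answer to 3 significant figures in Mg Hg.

τ = M₀/F₀ = 3946/5739 = 0.6876 yr; rate constant k = 1/τ.
New steady state M_∞ = F₁/k = F₁·τ = 13390 × 0.6876 = 9206.6 Mg Hg.
M(t) = M_∞ + (M₀ − M_∞)·e^(−t/τ); t/τ = 0.866/0.6876 = 1.259, so e^(−t/τ) = 0.2838.
M(t) = 9206.6 − 5261 × 0.2838 = 7713.7 Mg Hg.

7710 Mg Hg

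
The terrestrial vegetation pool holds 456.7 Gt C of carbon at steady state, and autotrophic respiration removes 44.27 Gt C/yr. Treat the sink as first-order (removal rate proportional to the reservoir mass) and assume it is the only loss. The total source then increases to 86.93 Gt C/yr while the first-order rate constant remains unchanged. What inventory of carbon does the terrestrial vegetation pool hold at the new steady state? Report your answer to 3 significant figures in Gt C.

Rate constant k = F/M = 44.27 / 456.7 = 0.09693 yr⁻¹.
At the new steady state, source = k·M_new ⇒ M_new = 86.93 / 0.09693 = 896.8 Gt C.
(Equivalently M_new = M × F_new/F_old = 456.7 × 86.93/44.27.)

897 Gt C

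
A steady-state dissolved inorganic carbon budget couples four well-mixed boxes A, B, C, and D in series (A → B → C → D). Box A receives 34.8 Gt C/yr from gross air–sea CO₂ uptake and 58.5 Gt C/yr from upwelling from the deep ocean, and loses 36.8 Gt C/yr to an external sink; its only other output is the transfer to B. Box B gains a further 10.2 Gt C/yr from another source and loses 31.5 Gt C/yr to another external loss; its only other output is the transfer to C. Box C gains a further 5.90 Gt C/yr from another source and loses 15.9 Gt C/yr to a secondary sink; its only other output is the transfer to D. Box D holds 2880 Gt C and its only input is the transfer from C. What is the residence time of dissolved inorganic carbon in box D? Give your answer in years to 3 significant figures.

Box A: F(A→B) = (34.8 + 58.5) − 36.8 = 56.500 Gt C/yr.
Box B: F(B→C) = (56.500 + 10.2) − 31.5 = 35.200 Gt C/yr.
Box C: F(C→D) = (35.200 + 5.90) − 15.9 = 25.200 Gt C/yr.
Box D throughput = its input = 25.200 Gt C/yr; τ = 2880 / 25.200 = 114.3 yr.

114 yr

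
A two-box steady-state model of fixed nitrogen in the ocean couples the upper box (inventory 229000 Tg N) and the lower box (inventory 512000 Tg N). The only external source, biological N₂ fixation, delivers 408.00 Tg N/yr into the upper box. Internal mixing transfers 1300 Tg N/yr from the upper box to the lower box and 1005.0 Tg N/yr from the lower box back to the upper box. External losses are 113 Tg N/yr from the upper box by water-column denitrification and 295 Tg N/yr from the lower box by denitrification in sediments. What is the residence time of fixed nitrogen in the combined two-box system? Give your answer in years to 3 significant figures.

Treat the two boxes together as one reservoir: the mixing fluxes between them are internal recycling, so τ = ΣM / Σ(external losses).
M_total = 229000 + 512000 = 741000 Tg N.
ΣF_external_out = 113 + 295 = 408.00 Tg N/yr.
τ = M_total / ΣF_ext = 741000 / 408.00 = 1816 yr.

1820 yr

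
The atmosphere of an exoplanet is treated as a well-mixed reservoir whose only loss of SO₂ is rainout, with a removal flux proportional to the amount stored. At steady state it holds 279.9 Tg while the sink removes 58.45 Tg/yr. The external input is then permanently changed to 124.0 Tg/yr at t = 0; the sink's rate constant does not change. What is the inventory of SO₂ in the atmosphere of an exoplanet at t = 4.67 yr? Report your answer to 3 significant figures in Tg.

475 Tg

τ = M₀/F₀ = 279.9/58.45 = 4.789 yr; rate constant k = 1/τ.
New steady state M_∞ = F₁/k = F₁·τ = 124.0 × 4.789 = 593.80 Tg.
M(t) = M_∞ + (M₀ − M_∞)·e^(−t/τ); t/τ = 4.67/4.789 = 0.9752, so e^(−t/τ) = 0.3771.
M(t) = 593.80 − 313.9 × 0.3771 = 475.42 Tg.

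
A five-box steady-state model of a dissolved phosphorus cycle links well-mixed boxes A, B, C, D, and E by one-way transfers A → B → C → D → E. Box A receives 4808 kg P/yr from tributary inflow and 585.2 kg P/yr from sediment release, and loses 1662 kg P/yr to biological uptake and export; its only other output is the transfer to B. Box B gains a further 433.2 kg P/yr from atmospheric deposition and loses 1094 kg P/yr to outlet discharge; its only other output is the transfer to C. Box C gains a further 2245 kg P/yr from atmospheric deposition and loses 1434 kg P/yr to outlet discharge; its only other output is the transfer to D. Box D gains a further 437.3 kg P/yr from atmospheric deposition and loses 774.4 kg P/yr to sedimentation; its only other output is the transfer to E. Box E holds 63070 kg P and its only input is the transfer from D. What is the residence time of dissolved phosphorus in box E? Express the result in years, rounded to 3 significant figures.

Box A: F(A→B) = (4808 + 585.2) − 1662 = 3731.2 kg P/yr.
Box B: F(B→C) = (3731.2 + 433.2) − 1094 = 3070.4 kg P/yr.
Box C: F(C→D) = (3070.4 + 2245) − 1434 = 3881.4 kg P/yr.
Box D: F(D→E) = (3881.4 + 437.3) − 774.4 = 3544.3 kg P/yr.
Box E throughput = its input = 3544.3 kg P/yr; τ = 63070 / 3544.3 = 17.79 yr.

17.8 yr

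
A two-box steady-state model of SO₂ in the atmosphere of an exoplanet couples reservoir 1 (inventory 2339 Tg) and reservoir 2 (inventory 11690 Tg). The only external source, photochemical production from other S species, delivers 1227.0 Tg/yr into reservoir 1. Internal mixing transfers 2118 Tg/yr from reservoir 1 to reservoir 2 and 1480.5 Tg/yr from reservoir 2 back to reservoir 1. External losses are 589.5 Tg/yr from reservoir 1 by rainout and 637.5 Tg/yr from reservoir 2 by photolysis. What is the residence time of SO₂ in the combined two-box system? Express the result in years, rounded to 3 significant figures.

11.4 yr

Residence time in the combined system uses the total inventory and the total *external* removal — internal exchanges between the two boxes cancel.
M_total = 2339 + 11690 = 14029 Tg.
ΣF_external_out = 589.5 + 637.5 = 1227.0 Tg/yr.
τ = M_total / ΣF_ext = 14029 / 1227.0 = 11.43 yr.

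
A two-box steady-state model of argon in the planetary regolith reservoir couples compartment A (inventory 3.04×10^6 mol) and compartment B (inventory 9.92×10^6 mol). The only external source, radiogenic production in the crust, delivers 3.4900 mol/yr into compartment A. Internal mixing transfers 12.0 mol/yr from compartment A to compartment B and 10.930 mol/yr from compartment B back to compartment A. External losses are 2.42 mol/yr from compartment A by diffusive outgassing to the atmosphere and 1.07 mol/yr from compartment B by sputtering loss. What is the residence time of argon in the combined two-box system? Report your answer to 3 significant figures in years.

3.71×10^6 yr

Treat the two boxes together as one reservoir: the mixing fluxes between them are internal recycling, so τ = ΣM / Σ(external losses).
M_total = 3.04×10^6 + 9.92×10^6 = 1.2960×10^7 mol.
ΣF_external_out = 2.42 + 1.07 = 3.4900 mol/yr.
τ = M_total / ΣF_ext = 1.2960×10^7 / 3.4900 = 3.713×10^6 yr.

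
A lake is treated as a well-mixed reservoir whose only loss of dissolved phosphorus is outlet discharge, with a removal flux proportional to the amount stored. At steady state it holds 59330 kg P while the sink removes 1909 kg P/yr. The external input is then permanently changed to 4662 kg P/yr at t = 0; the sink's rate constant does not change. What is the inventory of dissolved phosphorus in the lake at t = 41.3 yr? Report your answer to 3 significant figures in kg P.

122000 kg P

τ = M₀/F₀ = 59330/1909 = 31.08 yr; rate constant k = 1/τ.
New steady state M_∞ = F₁/k = F₁·τ = 4662 × 31.08 = 144890 kg P.
M(t) = M_∞ + (M₀ − M_∞)·e^(−t/τ); t/τ = 41.3/31.08 = 1.329, so e^(−t/τ) = 0.2648.
M(t) = 144890 − 85560 × 0.2648 = 122240 kg P.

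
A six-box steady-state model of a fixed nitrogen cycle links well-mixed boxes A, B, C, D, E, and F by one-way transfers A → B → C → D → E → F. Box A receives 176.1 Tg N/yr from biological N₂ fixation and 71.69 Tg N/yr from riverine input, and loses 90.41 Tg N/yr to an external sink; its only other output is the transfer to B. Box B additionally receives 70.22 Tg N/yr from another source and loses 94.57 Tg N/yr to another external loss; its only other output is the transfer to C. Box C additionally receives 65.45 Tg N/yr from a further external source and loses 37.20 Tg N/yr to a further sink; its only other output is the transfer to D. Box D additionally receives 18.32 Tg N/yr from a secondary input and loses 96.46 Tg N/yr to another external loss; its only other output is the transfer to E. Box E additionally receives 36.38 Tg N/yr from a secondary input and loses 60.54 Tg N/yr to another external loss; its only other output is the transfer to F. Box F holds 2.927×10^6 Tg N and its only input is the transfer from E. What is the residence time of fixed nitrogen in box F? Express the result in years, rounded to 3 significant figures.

49600 yr

Box A: F(A→B) = (176.1 + 71.69) − 90.41 = 157.38 Tg N/yr.
Box B: F(B→C) = (157.38 + 70.22) − 94.57 = 133.03 Tg N/yr.
Box C: F(C→D) = (133.03 + 65.45) − 37.20 = 161.28 Tg N/yr.
Box D: F(D→E) = (161.28 + 18.32) − 96.46 = 83.140 Tg N/yr.
Box E: F(E→F) = (83.140 + 36.38) − 60.54 = 58.980 Tg N/yr.
Box F throughput = its input = 58.980 Tg N/yr; τ = 2.927×10^6 / 58.980 = 49630 yr.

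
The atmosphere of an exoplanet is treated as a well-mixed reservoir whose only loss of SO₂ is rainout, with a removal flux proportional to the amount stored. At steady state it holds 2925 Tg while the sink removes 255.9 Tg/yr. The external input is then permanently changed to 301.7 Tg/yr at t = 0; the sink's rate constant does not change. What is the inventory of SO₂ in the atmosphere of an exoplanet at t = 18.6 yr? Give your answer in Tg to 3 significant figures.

Residence time τ = M₀/F₀ = 11.43 yr. The eventual steady state is M_∞ = M₀·(F₁/F₀) = 2925 × 301.7/255.9 = 3448.5 Tg.
The anomaly ΔM(t) = M(t) − M_∞ decays as ΔM₀·e^(−t/τ) with ΔM₀ = 2925 − 3448.5 = −523.5 Tg.
At t = 18.6 yr, e^(−t/τ) = e^(−1.627) = 0.1965, so ΔM = −102.9 Tg and M = 3448.5 − 102.9 = 3345.7 Tg.

3350 Tg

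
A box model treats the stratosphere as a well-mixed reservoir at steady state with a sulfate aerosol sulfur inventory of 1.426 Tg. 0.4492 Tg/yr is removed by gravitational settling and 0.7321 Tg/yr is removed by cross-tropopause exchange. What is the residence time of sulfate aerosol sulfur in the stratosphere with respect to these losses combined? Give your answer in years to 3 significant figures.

Total removal = 0.4492 + 0.7321 = 1.1813 Tg/yr.
τ = M / ΣF_out = 1.426 / 1.1813 = 1.207 yr.

1.21 yr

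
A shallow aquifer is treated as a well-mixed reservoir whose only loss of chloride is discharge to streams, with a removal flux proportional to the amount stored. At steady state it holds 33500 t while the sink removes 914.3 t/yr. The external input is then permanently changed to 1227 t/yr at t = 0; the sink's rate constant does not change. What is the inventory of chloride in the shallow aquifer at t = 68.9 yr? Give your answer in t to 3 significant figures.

43200 t

Residence time τ = M₀/F₀ = 36.64 yr. The eventual steady state is M_∞ = M₀·(F₁/F₀) = 33500 × 1227/914.3 = 44957 t.
The anomaly ΔM(t) = M(t) − M_∞ decays as ΔM₀·e^(−t/τ) with ΔM₀ = 33500 − 44957 = −11460 t.
At t = 68.9 yr, e^(−t/τ) = e^(−1.880) = 0.1525, so ΔM = −1747 t and M = 44957 − 1747 = 43210 t.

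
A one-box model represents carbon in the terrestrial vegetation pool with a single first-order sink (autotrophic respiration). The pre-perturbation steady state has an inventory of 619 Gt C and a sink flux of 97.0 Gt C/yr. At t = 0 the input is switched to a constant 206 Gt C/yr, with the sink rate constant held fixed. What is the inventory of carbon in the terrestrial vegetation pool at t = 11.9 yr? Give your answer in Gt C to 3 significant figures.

The sink rate constant is k = F₀/M₀ = 97.0/619 = 0.1567 yr⁻¹.
Solving dM/dt = F₁ − kM with M(0) = M₀ gives M(t) = F₁/k + (M₀ − F₁/k)·e^(−kt).
F₁/k = 206/0.1567 = 1314.6 Gt C; kt = 0.1567 × 11.9 = 1.865, e^(−kt) = 0.1549.
M(11.9) = 1314.6 + (619 − 1314.6) × 0.1549 = 1314.6 − 107.8 = 1206.8 Gt C.

1210 Gt C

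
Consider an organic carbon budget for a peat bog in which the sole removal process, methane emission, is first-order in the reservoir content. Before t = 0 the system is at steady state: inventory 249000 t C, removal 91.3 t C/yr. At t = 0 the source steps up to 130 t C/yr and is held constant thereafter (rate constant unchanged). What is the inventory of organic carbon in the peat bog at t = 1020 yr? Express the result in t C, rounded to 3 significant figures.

Residence time τ = M₀/F₀ = 2727 yr. The eventual steady state is M_∞ = M₀·(F₁/F₀) = 249000 × 130/91.3 = 354550 t C.
The anomaly ΔM(t) = M(t) − M_∞ decays as ΔM₀·e^(−t/τ) with ΔM₀ = 249000 − 354550 = −105500 t C.
At t = 1020 yr, e^(−t/τ) = e^(−0.3740) = 0.6880, so ΔM = −72610 t C and M = 354550 − 72610 = 281930 t C.

282000 t C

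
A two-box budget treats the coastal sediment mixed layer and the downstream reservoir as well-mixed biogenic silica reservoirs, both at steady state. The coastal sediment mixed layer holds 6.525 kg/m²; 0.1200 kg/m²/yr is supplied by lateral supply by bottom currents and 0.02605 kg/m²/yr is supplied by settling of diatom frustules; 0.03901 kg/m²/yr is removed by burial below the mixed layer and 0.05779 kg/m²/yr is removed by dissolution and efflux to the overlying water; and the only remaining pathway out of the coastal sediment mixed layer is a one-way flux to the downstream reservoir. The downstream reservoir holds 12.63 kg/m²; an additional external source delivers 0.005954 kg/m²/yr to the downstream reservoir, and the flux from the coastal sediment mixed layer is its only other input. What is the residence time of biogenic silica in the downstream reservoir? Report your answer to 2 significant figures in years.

Balance the coastal sediment mixed layer: ΣF_in = 0.1200 + 0.02605 = 0.14605 kg/m²/yr.
Flux to the downstream reservoir = ΣF_in − (0.03901 + 0.05779) = 0.049250 kg/m²/yr.
Total input to the downstream reservoir = 0.049250 + 0.005954 = 0.055204 kg/m²/yr; at steady state this equals its total output.
τ = M / F = 12.63 / 0.055204 = 228.8 yr.

230 yr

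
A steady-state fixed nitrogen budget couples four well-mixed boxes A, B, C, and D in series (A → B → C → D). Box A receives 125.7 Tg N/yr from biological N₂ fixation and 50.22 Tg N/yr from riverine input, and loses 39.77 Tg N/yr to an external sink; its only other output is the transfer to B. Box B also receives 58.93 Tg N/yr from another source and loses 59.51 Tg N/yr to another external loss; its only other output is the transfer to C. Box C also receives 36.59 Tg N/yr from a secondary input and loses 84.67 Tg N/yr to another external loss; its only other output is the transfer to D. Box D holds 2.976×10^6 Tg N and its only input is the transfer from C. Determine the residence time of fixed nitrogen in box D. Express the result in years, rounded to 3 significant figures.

Box A: F(A→B) = (125.7 + 50.22) − 39.77 = 136.15 Tg N/yr.
Box B: F(B→C) = (136.15 + 58.93) − 59.51 = 135.57 Tg N/yr.
Box C: F(C→D) = (135.57 + 36.59) − 84.67 = 87.490 Tg N/yr.
Box D throughput = its input = 87.490 Tg N/yr; τ = 2.976×10^6 / 87.490 = 34020 yr.

34000 yr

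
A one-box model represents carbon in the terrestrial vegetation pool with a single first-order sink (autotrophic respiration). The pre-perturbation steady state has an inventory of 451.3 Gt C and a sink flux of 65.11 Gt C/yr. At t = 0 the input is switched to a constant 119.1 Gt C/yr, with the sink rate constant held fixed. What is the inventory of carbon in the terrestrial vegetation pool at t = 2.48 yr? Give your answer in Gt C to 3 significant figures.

564 Gt C

The sink rate constant is k = F₀/M₀ = 65.11/451.3 = 0.1443 yr⁻¹.
Solving dM/dt = F₁ − kM with M(0) = M₀ gives M(t) = F₁/k + (M₀ − F₁/k)·e^(−kt).
F₁/k = 119.1/0.1443 = 825.52 Gt C; kt = 0.1443 × 2.48 = 0.3578, e^(−kt) = 0.6992.
M(2.48) = 825.52 + (451.3 − 825.52) × 0.6992 = 825.52 − 261.7 = 563.86 Gt C.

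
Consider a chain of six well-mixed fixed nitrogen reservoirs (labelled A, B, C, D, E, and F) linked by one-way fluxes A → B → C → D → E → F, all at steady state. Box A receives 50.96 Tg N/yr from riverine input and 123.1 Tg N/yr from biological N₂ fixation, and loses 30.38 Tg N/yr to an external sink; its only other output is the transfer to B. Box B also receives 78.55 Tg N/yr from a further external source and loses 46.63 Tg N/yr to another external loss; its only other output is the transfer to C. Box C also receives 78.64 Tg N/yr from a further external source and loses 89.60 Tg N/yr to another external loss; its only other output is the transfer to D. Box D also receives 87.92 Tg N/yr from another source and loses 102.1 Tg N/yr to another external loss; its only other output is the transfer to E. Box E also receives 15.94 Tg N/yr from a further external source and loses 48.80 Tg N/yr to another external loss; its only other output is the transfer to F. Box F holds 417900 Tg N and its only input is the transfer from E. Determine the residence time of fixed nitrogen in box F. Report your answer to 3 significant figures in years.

3550 yr

Box A: F(A→B) = (50.96 + 123.1) − 30.38 = 143.68 Tg N/yr.
Box B: F(B→C) = (143.68 + 78.55) − 46.63 = 175.60 Tg N/yr.
Box C: F(C→D) = (175.60 + 78.64) − 89.60 = 164.64 Tg N/yr.
Box D: F(D→E) = (164.64 + 87.92) − 102.1 = 150.46 Tg N/yr.
Box E: F(E→F) = (150.46 + 15.94) − 48.80 = 117.60 Tg N/yr.
Box F throughput = its input = 117.60 Tg N/yr; τ = 417900 / 117.60 = 3554 yr.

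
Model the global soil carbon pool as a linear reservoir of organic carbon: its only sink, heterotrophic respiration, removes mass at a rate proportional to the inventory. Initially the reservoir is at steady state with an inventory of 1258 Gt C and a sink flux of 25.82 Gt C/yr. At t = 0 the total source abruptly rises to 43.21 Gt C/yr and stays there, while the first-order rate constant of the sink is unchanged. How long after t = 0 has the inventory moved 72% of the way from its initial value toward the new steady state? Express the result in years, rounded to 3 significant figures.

62.0 yr

τ = M₀/F₀ = 1258/25.82 = 48.72 yr.
The remaining gap fraction is e^(−t/τ); 72% covered ⇒ e^(−t/τ) = 0.280.
t = −τ ln(0.280) = 48.72 × 1.273 = 62.02 yr.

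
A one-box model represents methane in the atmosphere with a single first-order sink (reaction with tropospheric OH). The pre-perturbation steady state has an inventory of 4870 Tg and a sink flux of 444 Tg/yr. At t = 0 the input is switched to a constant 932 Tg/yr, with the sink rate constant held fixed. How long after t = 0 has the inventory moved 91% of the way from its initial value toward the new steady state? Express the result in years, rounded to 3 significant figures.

τ = M₀/F₀ = 4870/444 = 10.97 yr.
The remaining gap fraction is e^(−t/τ); 91% covered ⇒ e^(−t/τ) = 0.0900.
t = −τ ln(0.0900) = 10.97 × 2.408 = 26.41 yr.

26.4 yr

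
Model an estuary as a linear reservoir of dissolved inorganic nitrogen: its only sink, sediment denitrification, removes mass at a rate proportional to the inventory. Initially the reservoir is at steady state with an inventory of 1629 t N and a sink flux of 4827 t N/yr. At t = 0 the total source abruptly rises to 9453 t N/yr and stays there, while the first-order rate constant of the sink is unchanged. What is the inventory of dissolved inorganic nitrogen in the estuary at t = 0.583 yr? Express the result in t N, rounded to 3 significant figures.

2910 t N

τ = M₀/F₀ = 1629/4827 = 0.3375 yr; rate constant k = 1/τ.
New steady state M_∞ = F₁/k = F₁·τ = 9453 × 0.3375 = 3190.2 t N.
M(t) = M_∞ + (M₀ − M_∞)·e^(−t/τ); t/τ = 0.583/0.3375 = 1.728, so e^(−t/τ) = 0.1777.
M(t) = 3190.2 − 1561 × 0.1777 = 2912.7 t N.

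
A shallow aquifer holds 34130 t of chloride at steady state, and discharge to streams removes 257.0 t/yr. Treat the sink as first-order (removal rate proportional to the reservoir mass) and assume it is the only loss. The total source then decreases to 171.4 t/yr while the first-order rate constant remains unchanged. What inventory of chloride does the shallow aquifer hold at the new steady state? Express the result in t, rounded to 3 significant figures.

Rate constant k = F/M = 257.0 / 34130 = 0.007530 yr⁻¹.
At the new steady state, source = k·M_new ⇒ M_new = 171.4 / 0.007530 = 22760 t.
(Equivalently M_new = M × F_new/F_old = 34130 × 171.4/257.0.)

22800 t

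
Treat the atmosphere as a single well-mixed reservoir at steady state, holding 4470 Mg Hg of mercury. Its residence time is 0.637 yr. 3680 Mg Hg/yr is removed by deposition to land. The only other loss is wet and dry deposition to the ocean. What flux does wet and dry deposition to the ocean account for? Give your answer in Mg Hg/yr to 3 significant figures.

Total removal F = M/τ = 4470 / 0.637 = 7017 Mg Hg/yr.
Wet and dry deposition to the ocean = F − (3680) = 7017 − 3680 = 3337 Mg Hg/yr.

3340 Mg Hg/yr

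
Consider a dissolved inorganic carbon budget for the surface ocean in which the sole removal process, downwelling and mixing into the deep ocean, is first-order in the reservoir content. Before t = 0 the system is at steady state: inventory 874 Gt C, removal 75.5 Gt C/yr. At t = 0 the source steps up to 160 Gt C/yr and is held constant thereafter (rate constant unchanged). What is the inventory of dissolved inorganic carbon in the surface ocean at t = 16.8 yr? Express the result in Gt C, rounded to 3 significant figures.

1620 Gt C

Residence time τ = M₀/F₀ = 11.58 yr. The eventual steady state is M_∞ = M₀·(F₁/F₀) = 874 × 160/75.5 = 1852.2 Gt C.
The anomaly ΔM(t) = M(t) − M_∞ decays as ΔM₀·e^(−t/τ) with ΔM₀ = 874 − 1852.2 = −978.2 Gt C.
At t = 16.8 yr, e^(−t/τ) = e^(−1.451) = 0.2343, so ΔM = −229.2 Gt C and M = 1852.2 − 229.2 = 1623.0 Gt C.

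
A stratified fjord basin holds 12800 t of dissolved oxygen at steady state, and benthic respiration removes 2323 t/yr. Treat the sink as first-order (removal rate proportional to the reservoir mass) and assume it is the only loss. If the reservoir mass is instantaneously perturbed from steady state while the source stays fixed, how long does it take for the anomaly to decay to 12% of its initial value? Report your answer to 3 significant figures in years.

11.7 yr

For a linear reservoir the anomaly decays as exp(−t/τ) with τ = M/F = 12800/2323 = 5.510 yr.
exp(−t/τ) = 0.12 ⇒ t = −τ ln(0.12) = 5.510 × 2.120 = 11.68 yr.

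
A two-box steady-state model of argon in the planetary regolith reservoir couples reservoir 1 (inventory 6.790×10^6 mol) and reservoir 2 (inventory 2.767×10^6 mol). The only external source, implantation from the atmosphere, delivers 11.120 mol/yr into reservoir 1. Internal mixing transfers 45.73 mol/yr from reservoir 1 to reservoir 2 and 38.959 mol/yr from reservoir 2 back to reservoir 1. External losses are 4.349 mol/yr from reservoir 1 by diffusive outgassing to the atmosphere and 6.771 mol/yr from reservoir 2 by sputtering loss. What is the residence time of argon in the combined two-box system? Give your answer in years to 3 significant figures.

859000 yr

Residence time in the combined system uses the total inventory and the total *external* removal — internal exchanges between the two boxes cancel.
M_total = 6.790×10^6 + 2.767×10^6 = 9.5570×10^6 mol.
ΣF_external_out = 4.349 + 6.771 = 11.120 mol/yr.
τ = M_total / ΣF_ext = 9.5570×10^6 / 11.120 = 859400 yr.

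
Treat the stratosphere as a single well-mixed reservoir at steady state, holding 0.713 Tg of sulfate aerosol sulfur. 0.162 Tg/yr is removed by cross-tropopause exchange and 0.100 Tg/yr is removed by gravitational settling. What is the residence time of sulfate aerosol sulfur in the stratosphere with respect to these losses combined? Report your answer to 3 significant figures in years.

Total removal = 0.1620 + 0.1000 = 0.26200 Tg/yr.
τ = M / ΣF_out = 0.713 / 0.26200 = 2.721 yr.

2.72 yr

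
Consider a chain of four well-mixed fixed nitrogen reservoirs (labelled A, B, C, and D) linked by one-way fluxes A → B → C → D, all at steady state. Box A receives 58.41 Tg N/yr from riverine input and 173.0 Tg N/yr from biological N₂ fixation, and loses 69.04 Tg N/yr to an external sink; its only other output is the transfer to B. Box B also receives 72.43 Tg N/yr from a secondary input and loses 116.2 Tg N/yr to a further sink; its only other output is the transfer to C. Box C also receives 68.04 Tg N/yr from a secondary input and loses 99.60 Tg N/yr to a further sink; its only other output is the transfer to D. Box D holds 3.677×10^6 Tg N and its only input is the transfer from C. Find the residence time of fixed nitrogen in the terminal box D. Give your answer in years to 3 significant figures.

Box A: F(A→B) = (58.41 + 173.0) − 69.04 = 162.37 Tg N/yr.
Box B: F(B→C) = (162.37 + 72.43) − 116.2 = 118.60 Tg N/yr.
Box C: F(C→D) = (118.60 + 68.04) − 99.60 = 87.040 Tg N/yr.
Box D throughput = its input = 87.040 Tg N/yr; τ = 3.677×10^6 / 87.040 = 42240 yr.

42200 yr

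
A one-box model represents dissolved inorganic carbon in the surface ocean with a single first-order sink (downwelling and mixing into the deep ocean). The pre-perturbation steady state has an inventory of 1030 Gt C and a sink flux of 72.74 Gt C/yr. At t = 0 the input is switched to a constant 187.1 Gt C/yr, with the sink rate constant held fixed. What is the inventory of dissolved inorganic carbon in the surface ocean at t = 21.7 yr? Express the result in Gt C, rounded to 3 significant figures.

2300 Gt C

τ = M₀/F₀ = 1030/72.74 = 14.16 yr; rate constant k = 1/τ.
New steady state M_∞ = F₁/k = F₁·τ = 187.1 × 14.16 = 2649.3 Gt C.
M(t) = M_∞ + (M₀ − M_∞)·e^(−t/τ); t/τ = 21.7/14.16 = 1.532, so e^(−t/τ) = 0.2160.
M(t) = 2649.3 − 1619 × 0.2160 = 2299.6 Gt C.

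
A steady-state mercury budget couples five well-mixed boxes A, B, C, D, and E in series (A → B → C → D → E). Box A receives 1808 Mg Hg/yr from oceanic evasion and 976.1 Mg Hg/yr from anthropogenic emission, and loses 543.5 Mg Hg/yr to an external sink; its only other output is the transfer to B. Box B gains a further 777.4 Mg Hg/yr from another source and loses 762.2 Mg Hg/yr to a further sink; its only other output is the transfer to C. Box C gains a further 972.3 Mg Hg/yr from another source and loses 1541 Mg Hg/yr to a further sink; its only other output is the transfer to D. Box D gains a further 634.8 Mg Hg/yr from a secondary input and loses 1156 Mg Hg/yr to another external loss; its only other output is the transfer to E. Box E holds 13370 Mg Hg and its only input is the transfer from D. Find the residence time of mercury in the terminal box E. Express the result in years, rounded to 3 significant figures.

Box A: F(A→B) = (1808 + 976.1) − 543.5 = 2240.6 Mg Hg/yr.
Box B: F(B→C) = (2240.6 + 777.4) − 762.2 = 2255.8 Mg Hg/yr.
Box C: F(C→D) = (2255.8 + 972.3) − 1541 = 1687.1 Mg Hg/yr.
Box D: F(D→E) = (1687.1 + 634.8) − 1156 = 1165.9 Mg Hg/yr.
Box E throughput = its input = 1165.9 Mg Hg/yr; τ = 13370 / 1165.9 = 11.47 yr.

11.5 yr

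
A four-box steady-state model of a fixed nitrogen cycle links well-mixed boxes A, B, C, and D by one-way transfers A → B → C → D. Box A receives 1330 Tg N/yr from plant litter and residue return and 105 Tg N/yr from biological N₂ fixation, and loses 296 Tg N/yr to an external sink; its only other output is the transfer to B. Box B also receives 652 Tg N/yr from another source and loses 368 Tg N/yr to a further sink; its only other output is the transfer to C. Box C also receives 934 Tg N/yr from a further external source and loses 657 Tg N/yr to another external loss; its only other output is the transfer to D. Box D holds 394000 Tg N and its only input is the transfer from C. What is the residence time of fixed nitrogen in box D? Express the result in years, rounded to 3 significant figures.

Box A: F(A→B) = (1330 + 105) − 296 = 1139.0 Tg N/yr.
Box B: F(B→C) = (1139.0 + 652) − 368 = 1423.0 Tg N/yr.
Box C: F(C→D) = (1423.0 + 934) − 657 = 1700.0 Tg N/yr.
Box D throughput = its input = 1700.0 Tg N/yr; τ = 394000 / 1700.0 = 231.8 yr.

232 yr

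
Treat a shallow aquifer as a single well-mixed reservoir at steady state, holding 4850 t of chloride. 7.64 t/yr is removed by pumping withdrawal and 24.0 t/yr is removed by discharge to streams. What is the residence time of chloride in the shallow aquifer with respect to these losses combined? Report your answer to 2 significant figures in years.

Total removal = 7.640 + 24.00 = 31.640 t/yr.
τ = M / ΣF_out = 4850 / 31.640 = 153.3 yr.

150 yr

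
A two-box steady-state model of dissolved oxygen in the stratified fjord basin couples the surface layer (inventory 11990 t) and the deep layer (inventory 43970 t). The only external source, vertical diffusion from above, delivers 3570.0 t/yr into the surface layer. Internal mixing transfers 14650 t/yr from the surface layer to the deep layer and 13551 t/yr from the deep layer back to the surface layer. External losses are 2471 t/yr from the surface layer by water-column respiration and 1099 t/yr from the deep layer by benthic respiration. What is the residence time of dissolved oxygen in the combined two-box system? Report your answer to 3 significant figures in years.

15.7 yr

For the system as a whole, the A↔B exchange is internal and contributes nothing to the throughput; only the external sinks remove mass.
M_total = 11990 + 43970 = 55960 t.
ΣF_external_out = 2471 + 1099 = 3570.0 t/yr.
τ = M_total / ΣF_ext = 55960 / 3570.0 = 15.68 yr.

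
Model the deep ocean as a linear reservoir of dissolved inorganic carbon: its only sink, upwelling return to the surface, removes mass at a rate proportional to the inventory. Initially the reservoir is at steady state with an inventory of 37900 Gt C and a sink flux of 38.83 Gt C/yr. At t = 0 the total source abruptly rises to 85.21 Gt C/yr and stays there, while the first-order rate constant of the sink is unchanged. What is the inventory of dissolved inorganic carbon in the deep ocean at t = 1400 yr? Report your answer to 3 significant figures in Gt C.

72400 Gt C

The sink rate constant is k = F₀/M₀ = 38.83/37900 = 0.001025 yr⁻¹.
Solving dM/dt = F₁ − kM with M(0) = M₀ gives M(t) = F₁/k + (M₀ − F₁/k)·e^(−kt).
F₁/k = 85.21/0.001025 = 83169 Gt C; kt = 0.001025 × 1400 = 1.434, e^(−kt) = 0.2383.
M(1400) = 83169 + (37900 − 83169) × 0.2383 = 83169 − 10790 = 72383 Gt C.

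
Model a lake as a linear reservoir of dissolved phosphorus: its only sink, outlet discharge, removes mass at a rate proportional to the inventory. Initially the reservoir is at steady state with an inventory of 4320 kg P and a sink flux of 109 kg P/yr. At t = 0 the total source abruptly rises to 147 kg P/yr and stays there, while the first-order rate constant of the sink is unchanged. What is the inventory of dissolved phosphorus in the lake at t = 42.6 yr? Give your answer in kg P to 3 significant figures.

The sink rate constant is k = F₀/M₀ = 109/4320 = 0.02523 yr⁻¹.
Solving dM/dt = F₁ − kM with M(0) = M₀ gives M(t) = F₁/k + (M₀ − F₁/k)·e^(−kt).
F₁/k = 147/0.02523 = 5826.1 kg P; kt = 0.02523 × 42.6 = 1.075, e^(−kt) = 0.3413.
M(42.6) = 5826.1 + (4320 − 5826.1) × 0.3413 = 5826.1 − 514.1 = 5312.0 kg P.

5310 kg P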